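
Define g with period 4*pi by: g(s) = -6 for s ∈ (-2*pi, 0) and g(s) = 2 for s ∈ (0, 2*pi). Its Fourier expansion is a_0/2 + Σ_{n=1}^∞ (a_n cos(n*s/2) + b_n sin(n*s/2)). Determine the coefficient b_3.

16/(3*pi)

b_3 = (1/(2*pi)) ∫_{-2*pi}^{2*pi} g(s) sin(3*s/2) ds.
Split the integral at the breakpoints.
Directly, an antiderivative of (-6) sin(3*s/2) is 4*cos(3*s/2); evaluating from -2*pi to 0: ∫_{-2*pi}^{0} (-6) sin(3*s/2) ds = (4) - (-4) = 8.
Directly, an antiderivative of (2) sin(3*s/2) is -4*cos(3*s/2)/3; evaluating from 0 to 2*pi: ∫_{0}^{2*pi} (2) sin(3*s/2) ds = (4/3) - (-4/3) = 8/3.
Summing the pieces and multiplying by (1/(2*pi)) gives b_3 = 16/(3*pi).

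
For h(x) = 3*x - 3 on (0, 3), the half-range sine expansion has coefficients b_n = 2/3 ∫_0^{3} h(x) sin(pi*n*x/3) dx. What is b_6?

-3/pi

b_6 = 2/3 ∫_0^{3} (3*x - 3) sin(2*pi*x) dx.
Integrating by parts (boundary term plus one more integral), an antiderivative of (3*x - 3) sin(2*pi*x) is -3*x*cos(2*pi*x)/(2*pi) + 3*sin(2*pi*x)/(4*pi**2) + 3*cos(2*pi*x)/(2*pi); evaluating from 0 to 3: ∫_{0}^{3} (3*x - 3) sin(2*pi*x) dx = (-3/pi) - (3/(2*pi)) = -9/(2*pi).
Hence b_6 = (2/3)·(-9/(2*pi)) = -3/pi.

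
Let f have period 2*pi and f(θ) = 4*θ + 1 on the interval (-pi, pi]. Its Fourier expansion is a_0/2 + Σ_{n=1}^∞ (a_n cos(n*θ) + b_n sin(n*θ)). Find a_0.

2

a_0 = 1/pi ∫_{-pi}^{pi} f(θ) dθ = 1/pi · (2*pi) = 2.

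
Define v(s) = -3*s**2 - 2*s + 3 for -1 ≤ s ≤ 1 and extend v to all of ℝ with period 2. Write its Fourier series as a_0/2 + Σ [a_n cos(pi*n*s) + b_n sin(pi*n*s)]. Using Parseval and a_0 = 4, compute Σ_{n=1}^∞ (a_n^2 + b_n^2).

64/15

Parseval: a_0^2/2 + Σ_{n≥1} (a_n^2+b_n^2) = ∫_{-1}^{1} v(s)^2 ds = 184/15.
Subtract a_0^2/2 = 8: Σ (a_n^2+b_n^2) = 64/15.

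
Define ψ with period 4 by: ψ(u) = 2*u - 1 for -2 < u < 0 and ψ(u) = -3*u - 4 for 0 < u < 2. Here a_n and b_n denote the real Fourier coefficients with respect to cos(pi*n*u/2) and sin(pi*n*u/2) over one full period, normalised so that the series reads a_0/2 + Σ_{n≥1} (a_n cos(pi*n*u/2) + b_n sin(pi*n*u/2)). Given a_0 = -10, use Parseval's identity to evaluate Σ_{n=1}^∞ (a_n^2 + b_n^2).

Parseval: a_0^2/2 + Σ_{n≥1} (a_n^2+b_n^2) = 1/2 ∫_{-2}^{2} ψ(u)^2 du = 187/3.
Subtract a_0^2/2 = 50: Σ (a_n^2+b_n^2) = 37/3.

37/3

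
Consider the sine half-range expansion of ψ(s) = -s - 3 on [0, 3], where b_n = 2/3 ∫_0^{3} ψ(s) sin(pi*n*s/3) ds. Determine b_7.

-18/(7*pi)

b_7 = 2/3 ∫_0^{3} (-s - 3) sin(7*pi*s/3) ds.
Integrating by parts (boundary term plus one more integral), an antiderivative of (-s - 3) sin(7*pi*s/3) is 3*s*cos(7*pi*s/3)/(7*pi) - 9*sin(7*pi*s/3)/(49*pi**2) + 9*cos(7*pi*s/3)/(7*pi); evaluating from 0 to 3: ∫_{0}^{3} (-s - 3) sin(7*pi*s/3) ds = (-18/(7*pi)) - (9/(7*pi)) = -27/(7*pi).
Hence b_7 = (2/3)·(-27/(7*pi)) = -18/(7*pi).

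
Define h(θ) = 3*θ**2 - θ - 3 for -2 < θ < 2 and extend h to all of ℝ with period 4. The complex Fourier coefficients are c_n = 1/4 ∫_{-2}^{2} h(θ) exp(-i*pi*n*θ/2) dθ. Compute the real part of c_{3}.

-8/(3*pi**2)

Since h is real-valued, Re(c_{3}) = 1/4 ∫_{-2}^{2} h(θ) cos(3*pi*θ/2) dθ = a_{3}/2.
Integrating by parts twice (tabular method), an antiderivative of (3*θ**2 - θ - 3) cos(3*pi*θ/2) is 2*θ**2*sin(3*pi*θ/2)/pi - 2*θ*sin(3*pi*θ/2)/(3*pi) + 8*θ*cos(3*pi*θ/2)/(3*pi**2) - 2*sin(3*pi*θ/2)/pi - 16*sin(3*pi*θ/2)/(9*pi**3) - 4*cos(3*pi*θ/2)/(9*pi**2); evaluating from -2 to 2: ∫_{-2}^{2} (3*θ**2 - θ - 3) cos(3*pi*θ/2) dθ = (-44/(9*pi**2)) - (52/(9*pi**2)) = -32/(3*pi**2).
Hence Re(c_{3}) = (1/4)·(-32/(3*pi**2)) = -8/(3*pi**2).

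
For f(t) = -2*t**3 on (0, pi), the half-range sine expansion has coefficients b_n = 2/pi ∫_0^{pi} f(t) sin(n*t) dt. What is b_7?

24/343 - 4*pi**2/7

b_7 = 2/pi ∫_0^{pi} (-2*t**3) sin(7*t) dt.
Integrating by parts three times (tabular method), an antiderivative of (-2*t**3) sin(7*t) is 2*t**3*cos(7*t)/7 - 6*t**2*sin(7*t)/49 - 12*t*cos(7*t)/343 + 12*sin(7*t)/2401; evaluating from 0 to pi: ∫_{0}^{pi} (-2*t**3) sin(7*t) dt = (2*pi*(6 - 49*pi**2)/343) - (0) = 2*pi*(6 - 49*pi**2)/343.
Hence b_7 = (2/pi)·(2*pi*(6 - 49*pi**2)/343) = 24/343 - 4*pi**2/7.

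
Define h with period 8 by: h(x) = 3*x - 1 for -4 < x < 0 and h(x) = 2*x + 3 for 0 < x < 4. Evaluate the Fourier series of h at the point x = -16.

x = -16 differs from x = 0 by -2 full period(s), and the series is 8-periodic.
At x = 0 the one-sided limits are h(0^-) = -1 and h(0^+) = 3.
By Dirichlet's theorem the series converges to their average, [(-1) + (3)]/2 = 1.

1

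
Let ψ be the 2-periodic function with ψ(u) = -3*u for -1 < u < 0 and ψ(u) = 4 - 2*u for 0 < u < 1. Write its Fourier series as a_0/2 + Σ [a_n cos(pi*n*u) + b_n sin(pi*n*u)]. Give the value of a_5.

a_5 = ∫_{-1}^{1} ψ(u) cos(5*pi*u) du.
Split the integral at the breakpoints.
Integrating by parts (boundary term plus one more integral), an antiderivative of (-3*u) cos(5*pi*u) is -3*u*sin(5*pi*u)/(5*pi) - 3*cos(5*pi*u)/(25*pi**2); evaluating from -1 to 0: ∫_{-1}^{0} (-3*u) cos(5*pi*u) du = (-3/(25*pi**2)) - (3/(25*pi**2)) = -6/(25*pi**2).
Integrating by parts (boundary term plus one more integral), an antiderivative of (4 - 2*u) cos(5*pi*u) is -2*u*sin(5*pi*u)/(5*pi) + 4*sin(5*pi*u)/(5*pi) - 2*cos(5*pi*u)/(25*pi**2); evaluating from 0 to 1: ∫_{0}^{1} (4 - 2*u) cos(5*pi*u) du = (2/(25*pi**2)) - (-2/(25*pi**2)) = 4/(25*pi**2).
Summing the pieces gives a_5 = -2/(25*pi**2).

-2/(25*pi**2)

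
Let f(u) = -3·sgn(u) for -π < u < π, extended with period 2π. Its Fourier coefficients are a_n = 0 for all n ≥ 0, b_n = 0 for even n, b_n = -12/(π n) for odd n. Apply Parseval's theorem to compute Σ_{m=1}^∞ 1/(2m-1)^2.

Parseval: Σ b_n^2 = (1/π) ∫_{-π}^{π} f(u)^2 du = 18.
Only odd n contribute, with b_n^2 = 144/(π^2 n^2), so Σ_{m≥1} 1/(2m-1)^2 = π^2·(18)/144 = pi**2/8.

pi**2/8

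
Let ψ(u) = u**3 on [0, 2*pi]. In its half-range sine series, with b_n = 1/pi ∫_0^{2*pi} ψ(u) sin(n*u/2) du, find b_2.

b_2 = 1/pi ∫_0^{2*pi} (u**3) sin(u) du.
Integrating by parts three times (tabular method), an antiderivative of (u**3) sin(u) is -u**3*cos(u) + 3*u**2*sin(u) + 6*u*cos(u) - 6*sin(u); evaluating from 0 to 2*pi: ∫_{0}^{2*pi} (u**3) sin(u) du = (-8*pi**3 + 12*pi) - (0) = -8*pi**3 + 12*pi.
Hence b_2 = (1/pi)·(-8*pi**3 + 12*pi) = 12 - 8*pi**2.

12 - 8*pi**2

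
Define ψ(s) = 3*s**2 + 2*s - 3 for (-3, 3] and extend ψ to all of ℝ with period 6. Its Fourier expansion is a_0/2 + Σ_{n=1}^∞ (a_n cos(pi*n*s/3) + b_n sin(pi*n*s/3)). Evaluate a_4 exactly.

a_4 = 1/3 ∫_{-3}^{3} ψ(s) cos(4*pi*s/3) ds.
Integrating by parts twice (tabular method), an antiderivative of (3*s**2 + 2*s - 3) cos(4*pi*s/3) is 9*s**2*sin(4*pi*s/3)/(4*pi) + 3*s*sin(4*pi*s/3)/(2*pi) + 27*s*cos(4*pi*s/3)/(8*pi**2) - 9*sin(4*pi*s/3)/(4*pi) - 81*sin(4*pi*s/3)/(32*pi**3) + 9*cos(4*pi*s/3)/(8*pi**2); evaluating from -3 to 3: ∫_{-3}^{3} (3*s**2 + 2*s - 3) cos(4*pi*s/3) ds = (45/(4*pi**2)) - (-9/pi**2) = 81/(4*pi**2).
Hence a_4 = (1/3)·(81/(4*pi**2)) = 27/(4*pi**2).

27/(4*pi**2)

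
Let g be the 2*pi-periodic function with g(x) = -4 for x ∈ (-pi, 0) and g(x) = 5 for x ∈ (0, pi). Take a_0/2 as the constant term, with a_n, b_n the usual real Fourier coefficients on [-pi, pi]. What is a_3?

a_3 = 1/pi ∫_{-pi}^{pi} g(x) cos(3*x) dx.
Split the integral at the breakpoints.
Directly, an antiderivative of (-4) cos(3*x) is -4*sin(3*x)/3; evaluating from -pi to 0: ∫_{-pi}^{0} (-4) cos(3*x) dx = (0) - (0) = 0.
Directly, an antiderivative of (5) cos(3*x) is 5*sin(3*x)/3; evaluating from 0 to pi: ∫_{0}^{pi} (5) cos(3*x) dx = (0) - (0) = 0.
Summing the pieces and multiplying by (1/pi) gives a_3 = 0.

0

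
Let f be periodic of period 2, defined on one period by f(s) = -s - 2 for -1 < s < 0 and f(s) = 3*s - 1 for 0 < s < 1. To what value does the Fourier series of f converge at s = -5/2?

s = -5/2 differs from s = -1/2 by -1 full period(s), and the series is 2-periodic.
f is continuous at s = -1/2 with value -3/2, so the series converges to -3/2 there.

-3/2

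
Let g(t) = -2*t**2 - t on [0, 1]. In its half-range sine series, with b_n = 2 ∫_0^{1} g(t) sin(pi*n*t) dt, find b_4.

3/(2*pi)

b_4 = 2 ∫_0^{1} (-2*t**2 - t) sin(4*pi*t) dt.
Integrating by parts twice (tabular method), an antiderivative of (-2*t**2 - t) sin(4*pi*t) is t**2*cos(4*pi*t)/(2*pi) - t*sin(4*pi*t)/(4*pi**2) + t*cos(4*pi*t)/(4*pi) - sin(4*pi*t)/(16*pi**2) - cos(4*pi*t)/(16*pi**3); evaluating from 0 to 1: ∫_{0}^{1} (-2*t**2 - t) sin(4*pi*t) dt = ((-1 + 12*pi**2)/(16*pi**3)) - (-1/(16*pi**3)) = 3/(4*pi).
Hence b_4 = 2·(3/(4*pi)) = 3/(2*pi).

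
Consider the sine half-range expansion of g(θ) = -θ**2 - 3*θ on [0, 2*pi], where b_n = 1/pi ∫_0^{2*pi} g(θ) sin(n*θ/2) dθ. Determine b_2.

6 + 4*pi

b_2 = 1/pi ∫_0^{2*pi} (-θ**2 - 3*θ) sin(θ) dθ.
Integrating by parts twice (tabular method), an antiderivative of (-θ**2 - 3*θ) sin(θ) is θ**2*cos(θ) - 2*θ*sin(θ) + 3*θ*cos(θ) - 3*sin(θ) - 2*cos(θ); evaluating from 0 to 2*pi: ∫_{0}^{2*pi} (-θ**2 - 3*θ) sin(θ) dθ = (-2 + 6*pi + 4*pi**2) - (-2) = 2*pi*(3 + 2*pi).
Hence b_2 = (1/pi)·(2*pi*(3 + 2*pi)) = 6 + 4*pi.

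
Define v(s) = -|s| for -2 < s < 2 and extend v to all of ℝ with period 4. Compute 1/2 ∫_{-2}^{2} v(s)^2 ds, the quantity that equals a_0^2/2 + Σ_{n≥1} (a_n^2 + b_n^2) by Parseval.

1/2 ∫_{-2}^{2} v(s)^2 ds = 1/2 · (16/3) = 8/3.

8/3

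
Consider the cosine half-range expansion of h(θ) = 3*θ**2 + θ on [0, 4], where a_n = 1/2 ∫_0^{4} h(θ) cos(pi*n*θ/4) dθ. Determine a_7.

-208/(49*pi**2)

a_7 = 1/2 ∫_0^{4} (3*θ**2 + θ) cos(7*pi*θ/4) dθ.
Integrating by parts twice (tabular method), an antiderivative of (3*θ**2 + θ) cos(7*pi*θ/4) is 12*θ**2*sin(7*pi*θ/4)/(7*pi) + 4*θ*sin(7*pi*θ/4)/(7*pi) + 96*θ*cos(7*pi*θ/4)/(49*pi**2) - 384*sin(7*pi*θ/4)/(343*pi**3) + 16*cos(7*pi*θ/4)/(49*pi**2); evaluating from 0 to 4: ∫_{0}^{4} (3*θ**2 + θ) cos(7*pi*θ/4) dθ = (-400/(49*pi**2)) - (16/(49*pi**2)) = -416/(49*pi**2).
Hence a_7 = (1/2)·(-416/(49*pi**2)) = -208/(49*pi**2).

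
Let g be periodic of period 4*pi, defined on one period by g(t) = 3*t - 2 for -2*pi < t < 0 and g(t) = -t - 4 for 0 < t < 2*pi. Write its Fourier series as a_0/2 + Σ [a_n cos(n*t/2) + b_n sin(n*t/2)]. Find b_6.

-2/3

b_6 = (1/(2*pi)) ∫_{-2*pi}^{2*pi} g(t) sin(3*t) dt.
Split the integral at the breakpoints.
Integrating by parts (boundary term plus one more integral), an antiderivative of (3*t - 2) sin(3*t) is -t*cos(3*t) + sin(3*t)/3 + 2*cos(3*t)/3; evaluating from -2*pi to 0: ∫_{-2*pi}^{0} (3*t - 2) sin(3*t) dt = (2/3) - (2/3 + 2*pi) = -2*pi.
Integrating by parts (boundary term plus one more integral), an antiderivative of (-t - 4) sin(3*t) is t*cos(3*t)/3 - sin(3*t)/9 + 4*cos(3*t)/3; evaluating from 0 to 2*pi: ∫_{0}^{2*pi} (-t - 4) sin(3*t) dt = (4/3 + 2*pi/3) - (4/3) = 2*pi/3.
Summing the pieces and multiplying by (1/(2*pi)) gives b_6 = -2/3.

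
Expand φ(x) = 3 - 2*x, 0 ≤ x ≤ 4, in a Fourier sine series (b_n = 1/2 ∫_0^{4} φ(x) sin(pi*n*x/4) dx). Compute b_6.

8/(3*pi)

b_6 = 1/2 ∫_0^{4} (3 - 2*x) sin(3*pi*x/2) dx.
Integrating by parts (boundary term plus one more integral), an antiderivative of (3 - 2*x) sin(3*pi*x/2) is 4*x*cos(3*pi*x/2)/(3*pi) - 8*sin(3*pi*x/2)/(9*pi**2) - 2*cos(3*pi*x/2)/pi; evaluating from 0 to 4: ∫_{0}^{4} (3 - 2*x) sin(3*pi*x/2) dx = (10/(3*pi)) - (-2/pi) = 16/(3*pi).
Hence b_6 = (1/2)·(16/(3*pi)) = 8/(3*pi).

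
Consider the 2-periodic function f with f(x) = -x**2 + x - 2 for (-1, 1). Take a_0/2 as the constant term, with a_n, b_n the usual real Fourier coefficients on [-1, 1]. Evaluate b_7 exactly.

b_7 = ∫_{-1}^{1} f(x) sin(7*pi*x) dx.
Integrating by parts twice (tabular method), an antiderivative of (-x**2 + x - 2) sin(7*pi*x) is x**2*cos(7*pi*x)/(7*pi) - 2*x*sin(7*pi*x)/(49*pi**2) - x*cos(7*pi*x)/(7*pi) + sin(7*pi*x)/(49*pi**2) - 2*cos(7*pi*x)/(343*pi**3) + 2*cos(7*pi*x)/(7*pi); evaluating from -1 to 1: ∫_{-1}^{1} (-x**2 + x - 2) sin(7*pi*x) dx = (2*(1 - 49*pi**2)/(343*pi**3)) - (2*(1 - 98*pi**2)/(343*pi**3)) = 2/(7*pi).
Hence b_7 = 2/(7*pi).

2/(7*pi)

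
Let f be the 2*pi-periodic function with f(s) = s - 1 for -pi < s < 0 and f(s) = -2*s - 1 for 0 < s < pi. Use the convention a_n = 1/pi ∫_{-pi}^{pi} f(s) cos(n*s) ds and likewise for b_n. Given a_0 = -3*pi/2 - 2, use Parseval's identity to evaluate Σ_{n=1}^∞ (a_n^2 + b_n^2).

13*pi**2/24

Parseval: a_0^2/2 + Σ_{n≥1} (a_n^2+b_n^2) = 1/pi ∫_{-pi}^{pi} f(s)^2 ds = 2 + 3*pi + 5*pi**2/3.
Subtract a_0^2/2 = (4 + 3*pi)**2/8: Σ (a_n^2+b_n^2) = 13*pi**2/24.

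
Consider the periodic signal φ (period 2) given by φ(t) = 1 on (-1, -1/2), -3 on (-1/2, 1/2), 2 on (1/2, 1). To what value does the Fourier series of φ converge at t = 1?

3/2

At t = 1 the one-sided limits are φ(1^-) = 2 and φ(1^+) = 1.
By Dirichlet's theorem the series converges to their average, [(2) + (1)]/2 = 3/2.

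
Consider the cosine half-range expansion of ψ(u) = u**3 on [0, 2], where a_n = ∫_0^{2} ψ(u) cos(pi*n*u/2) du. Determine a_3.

a_3 = ∫_0^{2} (u**3) cos(3*pi*u/2) du.
Integrating by parts three times (tabular method), an antiderivative of (u**3) cos(3*pi*u/2) is 2*u**3*sin(3*pi*u/2)/(3*pi) + 4*u**2*cos(3*pi*u/2)/(3*pi**2) - 16*u*sin(3*pi*u/2)/(9*pi**3) - 32*cos(3*pi*u/2)/(27*pi**4); evaluating from 0 to 2: ∫_{0}^{2} (u**3) cos(3*pi*u/2) du = (16*(2 - 9*pi**2)/(27*pi**4)) - (-32/(27*pi**4)) = 16*(4 - 9*pi**2)/(27*pi**4).
Hence a_3 = 16*(4 - 9*pi**2)/(27*pi**4).

16*(4 - 9*pi**2)/(27*pi**4)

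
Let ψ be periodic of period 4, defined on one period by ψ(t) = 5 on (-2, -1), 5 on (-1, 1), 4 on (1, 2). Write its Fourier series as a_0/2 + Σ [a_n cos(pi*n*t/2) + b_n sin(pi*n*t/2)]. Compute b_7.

b_7 = 1/2 ∫_{-2}^{2} ψ(t) sin(7*pi*t/2) dt.
Split the integral at the breakpoints.
Directly, an antiderivative of (5) sin(7*pi*t/2) is -10*cos(7*pi*t/2)/(7*pi); evaluating from -2 to -1: ∫_{-2}^{-1} (5) sin(7*pi*t/2) dt = (0) - (10/(7*pi)) = -10/(7*pi).
Directly, an antiderivative of (5) sin(7*pi*t/2) is -10*cos(7*pi*t/2)/(7*pi); evaluating from -1 to 1: ∫_{-1}^{1} (5) sin(7*pi*t/2) dt = (0) - (0) = 0.
Directly, an antiderivative of (4) sin(7*pi*t/2) is -8*cos(7*pi*t/2)/(7*pi); evaluating from 1 to 2: ∫_{1}^{2} (4) sin(7*pi*t/2) dt = (8/(7*pi)) - (0) = 8/(7*pi).
Summing the pieces and multiplying by (1/2) gives b_7 = -1/(7*pi).

-1/(7*pi)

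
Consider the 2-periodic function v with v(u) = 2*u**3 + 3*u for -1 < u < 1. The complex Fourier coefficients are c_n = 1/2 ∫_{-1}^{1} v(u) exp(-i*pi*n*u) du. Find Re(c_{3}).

Since v is real-valued, Re(c_{3}) = 1/2 ∫_{-1}^{1} v(u) cos(3*pi*u) du = a_{3}/2.
(v is odd, so the integrand is odd over a symmetric interval and the integral vanishes.)

0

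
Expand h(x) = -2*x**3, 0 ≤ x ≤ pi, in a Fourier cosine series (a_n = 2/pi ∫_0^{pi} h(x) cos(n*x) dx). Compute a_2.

a_2 = 2/pi ∫_0^{pi} (-2*x**3) cos(2*x) dx.
Integrating by parts three times (tabular method), an antiderivative of (-2*x**3) cos(2*x) is -x**3*sin(2*x) - 3*x**2*cos(2*x)/2 + 3*x*sin(2*x)/2 + 3*cos(2*x)/4; evaluating from 0 to pi: ∫_{0}^{pi} (-2*x**3) cos(2*x) dx = (3/4 - 3*pi**2/2) - (3/4) = -3*pi**2/2.
Hence a_2 = (2/pi)·(-3*pi**2/2) = -3*pi.

-3*pi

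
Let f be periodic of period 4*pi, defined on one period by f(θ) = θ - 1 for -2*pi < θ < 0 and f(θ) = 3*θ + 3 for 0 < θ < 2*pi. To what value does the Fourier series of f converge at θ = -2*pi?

1 + 2*pi

θ = -2*pi differs from θ = 2*pi by -1 full period(s), and the series is 4*pi-periodic.
At θ = 2*pi the one-sided limits are f(2*pi^-) = 3 + 6*pi and f(2*pi^+) = -2*pi - 1.
By Dirichlet's theorem the series converges to their average, [(3 + 6*pi) + (-2*pi - 1)]/2 = 1 + 2*pi.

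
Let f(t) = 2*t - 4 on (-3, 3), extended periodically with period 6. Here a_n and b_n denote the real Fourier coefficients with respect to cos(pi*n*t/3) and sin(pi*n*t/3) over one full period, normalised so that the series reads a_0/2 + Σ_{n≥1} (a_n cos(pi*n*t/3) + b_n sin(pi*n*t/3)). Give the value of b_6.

-2/pi

b_6 = 1/3 ∫_{-3}^{3} f(t) sin(2*pi*t) dt.
Integrating by parts (boundary term plus one more integral), an antiderivative of (2*t - 4) sin(2*pi*t) is -t*cos(2*pi*t)/pi + sin(2*pi*t)/(2*pi**2) + 2*cos(2*pi*t)/pi; evaluating from -3 to 3: ∫_{-3}^{3} (2*t - 4) sin(2*pi*t) dt = (-1/pi) - (5/pi) = -6/pi.
Hence b_6 = (1/3)·(-6/pi) = -2/pi.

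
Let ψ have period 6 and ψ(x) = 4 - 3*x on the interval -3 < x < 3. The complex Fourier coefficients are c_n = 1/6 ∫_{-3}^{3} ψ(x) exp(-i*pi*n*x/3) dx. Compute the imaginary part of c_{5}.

Since ψ is real-valued, Im(c_{5}) = -1/6 ∫_{-3}^{3} ψ(x) sin(5*pi*x/3) dx = -b_{5}/2.
Integrating by parts (boundary term plus one more integral), an antiderivative of (4 - 3*x) sin(5*pi*x/3) is 9*x*cos(5*pi*x/3)/(5*pi) - 27*sin(5*pi*x/3)/(25*pi**2) - 12*cos(5*pi*x/3)/(5*pi); evaluating from -3 to 3: ∫_{-3}^{3} (4 - 3*x) sin(5*pi*x/3) dx = (-3/pi) - (39/(5*pi)) = -54/(5*pi).
Hence Im(c_{5}) = (-1/6)·(-54/(5*pi)) = 9/(5*pi).

9/(5*pi)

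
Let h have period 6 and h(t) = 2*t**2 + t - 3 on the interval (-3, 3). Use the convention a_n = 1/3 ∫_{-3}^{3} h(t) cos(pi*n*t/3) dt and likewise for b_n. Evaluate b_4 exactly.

-3/(2*pi)

b_4 = 1/3 ∫_{-3}^{3} h(t) sin(4*pi*t/3) dt.
Integrating by parts twice (tabular method), an antiderivative of (2*t**2 + t - 3) sin(4*pi*t/3) is -3*t**2*cos(4*pi*t/3)/(2*pi) + 9*t*sin(4*pi*t/3)/(4*pi**2) - 3*t*cos(4*pi*t/3)/(4*pi) + 9*sin(4*pi*t/3)/(16*pi**2) + 27*cos(4*pi*t/3)/(16*pi**3) + 9*cos(4*pi*t/3)/(4*pi); evaluating from -3 to 3: ∫_{-3}^{3} (2*t**2 + t - 3) sin(4*pi*t/3) dt = (27*(1 - 8*pi**2)/(16*pi**3)) - (-9/pi + 27/(16*pi**3)) = -9/(2*pi).
Hence b_4 = (1/3)·(-9/(2*pi)) = -3/(2*pi).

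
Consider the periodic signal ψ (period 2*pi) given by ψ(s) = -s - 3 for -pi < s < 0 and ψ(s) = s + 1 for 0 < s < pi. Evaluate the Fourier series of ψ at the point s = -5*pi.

s = -5*pi differs from s = -pi by -2 full period(s), and the series is 2*pi-periodic.
At s = -pi the one-sided limits are ψ(-pi^-) = 1 + pi and ψ(-pi^+) = -3 + pi.
By Dirichlet's theorem the series converges to their average, [(1 + pi) + (-3 + pi)]/2 = -1 + pi.

-1 + pi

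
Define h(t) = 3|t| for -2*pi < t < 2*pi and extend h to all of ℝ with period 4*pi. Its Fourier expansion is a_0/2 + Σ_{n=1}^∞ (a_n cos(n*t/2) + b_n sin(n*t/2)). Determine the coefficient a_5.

a_5 = (1/(2*pi)) ∫_{-2*pi}^{2*pi} h(t) cos(5*t/2) dt.
h is even and cos(5*t/2) is even, so the integrand is even and a_5 = 1/pi ∫_0^{2*pi} h(t) cos(5*t/2) dt.
Integrating by parts (boundary term plus one more integral), an antiderivative of (3*t) cos(5*t/2) is 6*t*sin(5*t/2)/5 + 12*cos(5*t/2)/25; evaluating from 0 to 2*pi: ∫_{0}^{2*pi} (3*t) cos(5*t/2) dt = (-12/25) - (12/25) = -24/25.
Hence a_5 = (1/pi)·(-24/25) = -24/(25*pi).

-24/(25*pi)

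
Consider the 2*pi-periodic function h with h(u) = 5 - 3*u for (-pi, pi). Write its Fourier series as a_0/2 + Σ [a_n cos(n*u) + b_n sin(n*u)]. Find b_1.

b_1 = 1/pi ∫_{-pi}^{pi} h(u) sin(u) du.
Integrating by parts (boundary term plus one more integral), an antiderivative of (5 - 3*u) sin(u) is 3*u*cos(u) - 3*sin(u) - 5*cos(u); evaluating from -pi to pi: ∫_{-pi}^{pi} (5 - 3*u) sin(u) du = (5 - 3*pi) - (5 + 3*pi) = -6*pi.
Hence b_1 = (1/pi)·(-6*pi) = -6.

-6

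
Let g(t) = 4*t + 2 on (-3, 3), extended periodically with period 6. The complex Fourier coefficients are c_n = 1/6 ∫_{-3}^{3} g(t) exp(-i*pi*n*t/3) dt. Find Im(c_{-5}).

Since g is real-valued, Im(c_{-5}) = -1/6 ∫_{-3}^{3} g(t) sin(-5*pi*t/3) dt = b_{5}/2.
Integrating by parts (boundary term plus one more integral), an antiderivative of (4*t + 2) sin(-5*pi*t/3) is 12*t*cos(5*pi*t/3)/(5*pi) - 36*sin(5*pi*t/3)/(25*pi**2) + 6*cos(5*pi*t/3)/(5*pi); evaluating from -3 to 3: ∫_{-3}^{3} (4*t + 2) sin(-5*pi*t/3) dt = (-42/(5*pi)) - (6/pi) = -72/(5*pi).
Hence Im(c_{-5}) = (-1/6)·(-72/(5*pi)) = 12/(5*pi).

12/(5*pi)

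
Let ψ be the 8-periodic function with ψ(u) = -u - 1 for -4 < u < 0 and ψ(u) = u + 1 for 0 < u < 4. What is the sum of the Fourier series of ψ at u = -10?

1

u = -10 differs from u = -2 by -1 full period(s), and the series is 8-periodic.
ψ is continuous at u = -2 with value 1, so the series converges to 1 there.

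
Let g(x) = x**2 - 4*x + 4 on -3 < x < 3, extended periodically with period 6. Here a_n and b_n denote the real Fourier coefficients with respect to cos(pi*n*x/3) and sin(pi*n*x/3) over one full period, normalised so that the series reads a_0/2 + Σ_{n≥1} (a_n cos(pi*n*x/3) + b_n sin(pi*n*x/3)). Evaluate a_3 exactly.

-4/pi**2

a_3 = 1/3 ∫_{-3}^{3} g(x) cos(pi*x) dx.
Integrating by parts twice (tabular method), an antiderivative of (x**2 - 4*x + 4) cos(pi*x) is x**2*sin(pi*x)/pi - 4*x*sin(pi*x)/pi + 2*x*cos(pi*x)/pi**2 - 2*sin(pi*x)/pi**3 + 4*sin(pi*x)/pi - 4*cos(pi*x)/pi**2; evaluating from -3 to 3: ∫_{-3}^{3} (x**2 - 4*x + 4) cos(pi*x) dx = (-2/pi**2) - (10/pi**2) = -12/pi**2.
Hence a_3 = (1/3)·(-12/pi**2) = -4/pi**2.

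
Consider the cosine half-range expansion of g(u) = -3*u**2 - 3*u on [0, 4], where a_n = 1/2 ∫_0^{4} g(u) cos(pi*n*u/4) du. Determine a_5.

48/(5*pi**2)

a_5 = 1/2 ∫_0^{4} (-3*u**2 - 3*u) cos(5*pi*u/4) du.
Integrating by parts twice (tabular method), an antiderivative of (-3*u**2 - 3*u) cos(5*pi*u/4) is -12*u**2*sin(5*pi*u/4)/(5*pi) - 12*u*sin(5*pi*u/4)/(5*pi) - 96*u*cos(5*pi*u/4)/(25*pi**2) + 384*sin(5*pi*u/4)/(125*pi**3) - 48*cos(5*pi*u/4)/(25*pi**2); evaluating from 0 to 4: ∫_{0}^{4} (-3*u**2 - 3*u) cos(5*pi*u/4) du = (432/(25*pi**2)) - (-48/(25*pi**2)) = 96/(5*pi**2).
Hence a_5 = (1/2)·(96/(5*pi**2)) = 48/(5*pi**2).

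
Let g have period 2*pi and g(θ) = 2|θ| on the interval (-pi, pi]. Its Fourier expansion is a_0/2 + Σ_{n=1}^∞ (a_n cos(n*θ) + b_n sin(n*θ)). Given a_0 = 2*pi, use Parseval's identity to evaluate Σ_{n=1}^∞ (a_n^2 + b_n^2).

Parseval: a_0^2/2 + Σ_{n≥1} (a_n^2+b_n^2) = 1/pi ∫_{-pi}^{pi} g(θ)^2 dθ = 8*pi**2/3.
Subtract a_0^2/2 = 2*pi**2: Σ (a_n^2+b_n^2) = 2*pi**2/3.

2*pi**2/3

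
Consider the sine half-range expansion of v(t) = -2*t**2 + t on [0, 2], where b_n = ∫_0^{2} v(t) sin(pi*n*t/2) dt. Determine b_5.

b_5 = ∫_0^{2} (-2*t**2 + t) sin(5*pi*t/2) dt.
Integrating by parts twice (tabular method), an antiderivative of (-2*t**2 + t) sin(5*pi*t/2) is 4*t**2*cos(5*pi*t/2)/(5*pi) - 16*t*sin(5*pi*t/2)/(25*pi**2) - 2*t*cos(5*pi*t/2)/(5*pi) + 4*sin(5*pi*t/2)/(25*pi**2) - 32*cos(5*pi*t/2)/(125*pi**3); evaluating from 0 to 2: ∫_{0}^{2} (-2*t**2 + t) sin(5*pi*t/2) dt = (4*(8 - 75*pi**2)/(125*pi**3)) - (-32/(125*pi**3)) = 4*(16 - 75*pi**2)/(125*pi**3).
Hence b_5 = 4*(16 - 75*pi**2)/(125*pi**3).

4*(16 - 75*pi**2)/(125*pi**3)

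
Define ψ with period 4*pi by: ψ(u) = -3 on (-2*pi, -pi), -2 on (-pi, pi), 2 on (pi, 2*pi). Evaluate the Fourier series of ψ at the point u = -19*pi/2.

u = -19*pi/2 differs from u = -3*pi/2 by -2 full period(s), and the series is 4*pi-periodic.
ψ is continuous at u = -3*pi/2 with value -3, so the series converges to -3 there.

-3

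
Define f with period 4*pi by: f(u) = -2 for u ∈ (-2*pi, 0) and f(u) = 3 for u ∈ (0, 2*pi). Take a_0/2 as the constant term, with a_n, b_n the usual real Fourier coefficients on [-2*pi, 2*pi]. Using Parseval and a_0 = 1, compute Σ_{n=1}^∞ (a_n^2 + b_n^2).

25/2

Parseval: a_0^2/2 + Σ_{n≥1} (a_n^2+b_n^2) = (1/(2*pi)) ∫_{-2*pi}^{2*pi} f(u)^2 du = 13.
Subtract a_0^2/2 = 1/2: Σ (a_n^2+b_n^2) = 25/2.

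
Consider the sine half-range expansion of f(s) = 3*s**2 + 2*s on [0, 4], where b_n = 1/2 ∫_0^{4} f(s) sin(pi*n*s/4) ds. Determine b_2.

b_2 = 1/2 ∫_0^{4} (3*s**2 + 2*s) sin(pi*s/2) ds.
Integrating by parts twice (tabular method), an antiderivative of (3*s**2 + 2*s) sin(pi*s/2) is -6*s**2*cos(pi*s/2)/pi + 24*s*sin(pi*s/2)/pi**2 - 4*s*cos(pi*s/2)/pi + 8*sin(pi*s/2)/pi**2 + 48*cos(pi*s/2)/pi**3; evaluating from 0 to 4: ∫_{0}^{4} (3*s**2 + 2*s) sin(pi*s/2) ds = (-112/pi + 48/pi**3) - (48/pi**3) = -112/pi.
Hence b_2 = (1/2)·(-112/pi) = -56/pi.

-56/pi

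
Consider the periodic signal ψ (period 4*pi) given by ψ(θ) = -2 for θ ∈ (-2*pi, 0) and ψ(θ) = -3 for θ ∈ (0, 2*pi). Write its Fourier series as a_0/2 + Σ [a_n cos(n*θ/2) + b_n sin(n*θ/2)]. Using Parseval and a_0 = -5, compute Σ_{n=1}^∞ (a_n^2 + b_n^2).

Parseval: a_0^2/2 + Σ_{n≥1} (a_n^2+b_n^2) = (1/(2*pi)) ∫_{-2*pi}^{2*pi} ψ(θ)^2 dθ = 13.
Subtract a_0^2/2 = 25/2: Σ (a_n^2+b_n^2) = 1/2.

1/2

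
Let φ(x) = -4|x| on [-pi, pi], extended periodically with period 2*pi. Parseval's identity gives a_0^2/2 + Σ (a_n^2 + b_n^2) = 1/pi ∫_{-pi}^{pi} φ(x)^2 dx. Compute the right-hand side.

32*pi**2/3

1/pi ∫_{-pi}^{pi} φ(x)^2 dx = 1/pi · (32*pi**3/3) = 32*pi**2/3.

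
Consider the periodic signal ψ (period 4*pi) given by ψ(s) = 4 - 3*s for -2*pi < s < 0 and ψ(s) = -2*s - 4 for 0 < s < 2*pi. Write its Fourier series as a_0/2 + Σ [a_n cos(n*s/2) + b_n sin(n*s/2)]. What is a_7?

-4/(49*pi)

a_7 = (1/(2*pi)) ∫_{-2*pi}^{2*pi} ψ(s) cos(7*s/2) ds.
Split the integral at the breakpoints.
Integrating by parts (boundary term plus one more integral), an antiderivative of (4 - 3*s) cos(7*s/2) is -6*s*sin(7*s/2)/7 + 8*sin(7*s/2)/7 - 12*cos(7*s/2)/49; evaluating from -2*pi to 0: ∫_{-2*pi}^{0} (4 - 3*s) cos(7*s/2) ds = (-12/49) - (12/49) = -24/49.
Integrating by parts (boundary term plus one more integral), an antiderivative of (-2*s - 4) cos(7*s/2) is -4*s*sin(7*s/2)/7 - 8*sin(7*s/2)/7 - 8*cos(7*s/2)/49; evaluating from 0 to 2*pi: ∫_{0}^{2*pi} (-2*s - 4) cos(7*s/2) ds = (8/49) - (-8/49) = 16/49.
Summing the pieces and multiplying by (1/(2*pi)) gives a_7 = -4/(49*pi).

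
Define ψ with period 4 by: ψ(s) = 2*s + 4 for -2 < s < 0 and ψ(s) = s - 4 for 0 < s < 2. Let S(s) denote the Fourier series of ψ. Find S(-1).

ψ is continuous at s = -1 with value 2, so the series converges to 2 there.

2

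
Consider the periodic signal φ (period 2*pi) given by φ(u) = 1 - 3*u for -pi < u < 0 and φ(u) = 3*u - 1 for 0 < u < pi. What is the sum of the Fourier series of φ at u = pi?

At u = pi the one-sided limits are φ(pi^-) = -1 + 3*pi and φ(pi^+) = 1 + 3*pi.
By Dirichlet's theorem the series converges to their average, [(-1 + 3*pi) + (1 + 3*pi)]/2 = 3*pi.

3*pi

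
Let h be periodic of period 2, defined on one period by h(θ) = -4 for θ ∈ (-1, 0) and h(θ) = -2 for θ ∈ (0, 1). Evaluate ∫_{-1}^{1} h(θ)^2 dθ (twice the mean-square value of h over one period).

20

∫_{-1}^{1} h(θ)^2 dθ = 20.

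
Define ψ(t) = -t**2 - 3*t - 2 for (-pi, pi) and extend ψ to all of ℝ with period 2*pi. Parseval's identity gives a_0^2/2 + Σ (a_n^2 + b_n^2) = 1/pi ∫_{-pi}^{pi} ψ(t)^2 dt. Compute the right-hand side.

8 + 2*pi**4/5 + 26*pi**2/3

1/pi ∫_{-pi}^{pi} ψ(t)^2 dt = 1/pi · (2*pi*(60 + 3*pi**4 + 65*pi**2)/15) = 8 + 2*pi**4/5 + 26*pi**2/3.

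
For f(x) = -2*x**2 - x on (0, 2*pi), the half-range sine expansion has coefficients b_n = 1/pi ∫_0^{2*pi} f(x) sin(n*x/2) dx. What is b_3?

4*(-36*pi**2 - 9*pi + 16)/(27*pi)

b_3 = 1/pi ∫_0^{2*pi} (-2*x**2 - x) sin(3*x/2) dx.
Integrating by parts twice (tabular method), an antiderivative of (-2*x**2 - x) sin(3*x/2) is 4*x**2*cos(3*x/2)/3 - 16*x*sin(3*x/2)/9 + 2*x*cos(3*x/2)/3 - 4*sin(3*x/2)/9 - 32*cos(3*x/2)/27; evaluating from 0 to 2*pi: ∫_{0}^{2*pi} (-2*x**2 - x) sin(3*x/2) dx = (-16*pi**2/3 - 4*pi/3 + 32/27) - (-32/27) = -16*pi**2/3 - 4*pi/3 + 64/27.
Hence b_3 = (1/pi)·(-16*pi**2/3 - 4*pi/3 + 64/27) = 4*(-36*pi**2 - 9*pi + 16)/(27*pi).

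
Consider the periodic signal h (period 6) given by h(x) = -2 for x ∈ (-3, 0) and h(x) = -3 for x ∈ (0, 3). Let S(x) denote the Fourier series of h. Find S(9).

-5/2

x = 9 differs from x = -3 by 2 full period(s), and the series is 6-periodic.
At x = -3 the one-sided limits are h(-3^-) = -3 and h(-3^+) = -2.
By Dirichlet's theorem the series converges to their average, [(-3) + (-2)]/2 = -5/2.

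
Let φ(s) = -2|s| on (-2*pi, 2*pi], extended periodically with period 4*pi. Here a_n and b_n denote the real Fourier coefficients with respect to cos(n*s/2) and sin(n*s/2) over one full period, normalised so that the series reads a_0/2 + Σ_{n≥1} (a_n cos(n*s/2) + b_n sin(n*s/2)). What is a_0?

-4*pi

a_0 = (1/(2*pi)) ∫_{-2*pi}^{2*pi} φ(s) ds = (1/(2*pi)) · (-8*pi**2) = -4*pi.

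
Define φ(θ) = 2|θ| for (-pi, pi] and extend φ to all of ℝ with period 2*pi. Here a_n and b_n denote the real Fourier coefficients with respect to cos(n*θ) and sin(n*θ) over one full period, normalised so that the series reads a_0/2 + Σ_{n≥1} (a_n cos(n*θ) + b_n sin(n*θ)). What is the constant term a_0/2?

pi

a_0 = 1/pi ∫_{-pi}^{pi} φ(θ) dθ = 1/pi · (2*pi**2) = 2*pi.
So the constant term a_0/2 = pi.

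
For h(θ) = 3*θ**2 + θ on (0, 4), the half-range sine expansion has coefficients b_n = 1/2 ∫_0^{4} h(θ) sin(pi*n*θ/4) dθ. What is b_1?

b_1 = 1/2 ∫_0^{4} (3*θ**2 + θ) sin(pi*θ/4) dθ.
Integrating by parts twice (tabular method), an antiderivative of (3*θ**2 + θ) sin(pi*θ/4) is -12*θ**2*cos(pi*θ/4)/pi + 96*θ*sin(pi*θ/4)/pi**2 - 4*θ*cos(pi*θ/4)/pi + 16*sin(pi*θ/4)/pi**2 + 384*cos(pi*θ/4)/pi**3; evaluating from 0 to 4: ∫_{0}^{4} (3*θ**2 + θ) sin(pi*θ/4) dθ = (-384/pi**3 + 208/pi) - (384/pi**3) = -768/pi**3 + 208/pi.
Hence b_1 = (1/2)·(-768/pi**3 + 208/pi) = -384/pi**3 + 104/pi.

-384/pi**3 + 104/pi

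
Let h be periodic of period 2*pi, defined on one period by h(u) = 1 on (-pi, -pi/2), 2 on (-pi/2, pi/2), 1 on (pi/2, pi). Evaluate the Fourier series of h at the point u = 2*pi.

u = 2*pi differs from u = 0 by 1 full period(s), and the series is 2*pi-periodic.
h is continuous at u = 0 with value 2, so the series converges to 2 there.

2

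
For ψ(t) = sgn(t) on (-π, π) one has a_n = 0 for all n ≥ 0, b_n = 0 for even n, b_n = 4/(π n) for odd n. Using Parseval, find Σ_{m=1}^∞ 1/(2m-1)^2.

Parseval: Σ b_n^2 = (1/π) ∫_{-π}^{π} ψ(t)^2 dt = 2.
Only odd n contribute, with b_n^2 = 16/(π^2 n^2), so Σ_{m≥1} 1/(2m-1)^2 = π^2·(2)/16 = pi**2/8.

pi**2/8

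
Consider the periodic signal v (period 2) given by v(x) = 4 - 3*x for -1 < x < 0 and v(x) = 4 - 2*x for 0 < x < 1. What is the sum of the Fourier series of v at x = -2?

x = -2 differs from x = 0 by -1 full period(s), and the series is 2-periodic.
v is continuous at x = 0 with value 4, so the series converges to 4 there.

4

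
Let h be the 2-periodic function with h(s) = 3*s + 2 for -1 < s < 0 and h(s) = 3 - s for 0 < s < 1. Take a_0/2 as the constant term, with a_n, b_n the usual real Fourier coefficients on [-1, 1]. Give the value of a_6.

a_6 = ∫_{-1}^{1} h(s) cos(6*pi*s) ds.
Split the integral at the breakpoints.
Integrating by parts (boundary term plus one more integral), an antiderivative of (3*s + 2) cos(6*pi*s) is s*sin(6*pi*s)/(2*pi) + sin(6*pi*s)/(3*pi) + cos(6*pi*s)/(12*pi**2); evaluating from -1 to 0: ∫_{-1}^{0} (3*s + 2) cos(6*pi*s) ds = (1/(12*pi**2)) - (1/(12*pi**2)) = 0.
Integrating by parts (boundary term plus one more integral), an antiderivative of (3 - s) cos(6*pi*s) is -s*sin(6*pi*s)/(6*pi) + sin(6*pi*s)/(2*pi) - cos(6*pi*s)/(36*pi**2); evaluating from 0 to 1: ∫_{0}^{1} (3 - s) cos(6*pi*s) ds = (-1/(36*pi**2)) - (-1/(36*pi**2)) = 0.
Summing the pieces gives a_6 = 0.

0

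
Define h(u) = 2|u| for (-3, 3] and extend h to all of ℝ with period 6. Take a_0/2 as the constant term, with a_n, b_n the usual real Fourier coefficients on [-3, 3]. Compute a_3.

a_3 = 1/3 ∫_{-3}^{3} h(u) cos(pi*u) du.
h is even and cos(pi*u) is even, so the integrand is even and a_3 = 2/3 ∫_0^{3} h(u) cos(pi*u) du.
Integrating by parts (boundary term plus one more integral), an antiderivative of (2*u) cos(pi*u) is 2*u*sin(pi*u)/pi + 2*cos(pi*u)/pi**2; evaluating from 0 to 3: ∫_{0}^{3} (2*u) cos(pi*u) du = (-2/pi**2) - (2/pi**2) = -4/pi**2.
Hence a_3 = (2/3)·(-4/pi**2) = -8/(3*pi**2).

-8/(3*pi**2)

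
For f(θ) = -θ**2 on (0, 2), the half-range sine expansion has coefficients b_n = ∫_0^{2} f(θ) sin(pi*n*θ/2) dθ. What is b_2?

b_2 = ∫_0^{2} (-θ**2) sin(pi*θ) dθ.
Integrating by parts twice (tabular method), an antiderivative of (-θ**2) sin(pi*θ) is θ**2*cos(pi*θ)/pi - 2*θ*sin(pi*θ)/pi**2 - 2*cos(pi*θ)/pi**3; evaluating from 0 to 2: ∫_{0}^{2} (-θ**2) sin(pi*θ) dθ = (-2/pi**3 + 4/pi) - (-2/pi**3) = 4/pi.
Hence b_2 = 4/pi.

4/pi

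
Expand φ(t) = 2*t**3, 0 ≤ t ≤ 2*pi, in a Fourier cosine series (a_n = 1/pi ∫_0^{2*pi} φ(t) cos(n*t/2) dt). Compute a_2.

24*pi

a_2 = 1/pi ∫_0^{2*pi} (2*t**3) cos(t) dt.
Integrating by parts three times (tabular method), an antiderivative of (2*t**3) cos(t) is 2*t**3*sin(t) + 6*t**2*cos(t) - 12*t*sin(t) - 12*cos(t); evaluating from 0 to 2*pi: ∫_{0}^{2*pi} (2*t**3) cos(t) dt = (-12 + 24*pi**2) - (-12) = 24*pi**2.
Hence a_2 = (1/pi)·(24*pi**2) = 24*pi.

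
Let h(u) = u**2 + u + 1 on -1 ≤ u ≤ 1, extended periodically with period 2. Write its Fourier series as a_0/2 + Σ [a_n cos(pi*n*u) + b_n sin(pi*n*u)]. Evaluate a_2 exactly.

a_2 = ∫_{-1}^{1} h(u) cos(2*pi*u) du.
Integrating by parts twice (tabular method), an antiderivative of (u**2 + u + 1) cos(2*pi*u) is u**2*sin(2*pi*u)/(2*pi) + u*sin(2*pi*u)/(2*pi) + u*cos(2*pi*u)/(2*pi**2) - sin(2*pi*u)/(4*pi**3) + sin(2*pi*u)/(2*pi) + cos(2*pi*u)/(4*pi**2); evaluating from -1 to 1: ∫_{-1}^{1} (u**2 + u + 1) cos(2*pi*u) du = (3/(4*pi**2)) - (-1/(4*pi**2)) = pi**(-2).
Hence a_2 = pi**(-2).

pi**(-2)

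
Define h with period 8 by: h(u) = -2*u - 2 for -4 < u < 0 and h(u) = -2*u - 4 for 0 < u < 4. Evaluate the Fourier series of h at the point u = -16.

u = -16 differs from u = 0 by -2 full period(s), and the series is 8-periodic.
At u = 0 the one-sided limits are h(0^-) = -2 and h(0^+) = -4.
By Dirichlet's theorem the series converges to their average, [(-2) + (-4)]/2 = -3.

-3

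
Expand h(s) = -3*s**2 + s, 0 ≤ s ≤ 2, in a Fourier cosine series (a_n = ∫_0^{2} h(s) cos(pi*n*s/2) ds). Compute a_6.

a_6 = ∫_0^{2} (-3*s**2 + s) cos(3*pi*s) ds.
Integrating by parts twice (tabular method), an antiderivative of (-3*s**2 + s) cos(3*pi*s) is -s**2*sin(3*pi*s)/pi + s*sin(3*pi*s)/(3*pi) - 2*s*cos(3*pi*s)/(3*pi**2) + 2*sin(3*pi*s)/(9*pi**3) + cos(3*pi*s)/(9*pi**2); evaluating from 0 to 2: ∫_{0}^{2} (-3*s**2 + s) cos(3*pi*s) ds = (-11/(9*pi**2)) - (1/(9*pi**2)) = -4/(3*pi**2).
Hence a_6 = -4/(3*pi**2).

-4/(3*pi**2)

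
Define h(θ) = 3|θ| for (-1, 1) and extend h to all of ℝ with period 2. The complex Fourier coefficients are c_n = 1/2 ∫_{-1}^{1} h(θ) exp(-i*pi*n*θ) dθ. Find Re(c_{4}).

Since h is real-valued, Re(c_{4}) = 1/2 ∫_{-1}^{1} h(θ) cos(4*pi*θ) dθ = a_{4}/2.
h is even and cos(4*pi*θ) is even, so the integrand is even: ∫_{-1}^{1} h(θ) cos(4*pi*θ) dθ = 2∫_0^{1} h(θ) cos(4*pi*θ) dθ.
Integrating by parts (boundary term plus one more integral), an antiderivative of (3*θ) cos(4*pi*θ) is 3*θ*sin(4*pi*θ)/(4*pi) + 3*cos(4*pi*θ)/(16*pi**2); evaluating from 0 to 1: ∫_{0}^{1} (3*θ) cos(4*pi*θ) dθ = (3/(16*pi**2)) - (3/(16*pi**2)) = 0.
So ∫_{-1}^{1} h(θ) cos(4*pi*θ) dθ = 0.
Hence Re(c_{4}) = (1/2)·(0) = 0.

0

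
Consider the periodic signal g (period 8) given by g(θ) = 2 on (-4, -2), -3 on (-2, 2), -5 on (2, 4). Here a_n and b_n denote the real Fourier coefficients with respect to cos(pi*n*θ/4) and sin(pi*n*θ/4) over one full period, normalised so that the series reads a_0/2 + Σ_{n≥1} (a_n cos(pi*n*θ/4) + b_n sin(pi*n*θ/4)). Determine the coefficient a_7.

3/(7*pi)

a_7 = 1/4 ∫_{-4}^{4} g(θ) cos(7*pi*θ/4) dθ.
Split the integral at the breakpoints.
Directly, an antiderivative of (2) cos(7*pi*θ/4) is 8*sin(7*pi*θ/4)/(7*pi); evaluating from -4 to -2: ∫_{-4}^{-2} (2) cos(7*pi*θ/4) dθ = (8/(7*pi)) - (0) = 8/(7*pi).
Directly, an antiderivative of (-3) cos(7*pi*θ/4) is -12*sin(7*pi*θ/4)/(7*pi); evaluating from -2 to 2: ∫_{-2}^{2} (-3) cos(7*pi*θ/4) dθ = (12/(7*pi)) - (-12/(7*pi)) = 24/(7*pi).
Directly, an antiderivative of (-5) cos(7*pi*θ/4) is -20*sin(7*pi*θ/4)/(7*pi); evaluating from 2 to 4: ∫_{2}^{4} (-5) cos(7*pi*θ/4) dθ = (0) - (20/(7*pi)) = -20/(7*pi).
Summing the pieces and multiplying by (1/4) gives a_7 = 3/(7*pi).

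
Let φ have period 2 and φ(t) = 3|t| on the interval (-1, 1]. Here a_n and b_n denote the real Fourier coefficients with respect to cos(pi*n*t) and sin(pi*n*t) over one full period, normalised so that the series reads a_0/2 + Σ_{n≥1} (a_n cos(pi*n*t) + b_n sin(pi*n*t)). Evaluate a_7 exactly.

a_7 = ∫_{-1}^{1} φ(t) cos(7*pi*t) dt.
φ is even and cos(7*pi*t) is even, so the integrand is even and a_7 = 2 ∫_0^{1} φ(t) cos(7*pi*t) dt.
Integrating by parts (boundary term plus one more integral), an antiderivative of (3*t) cos(7*pi*t) is 3*t*sin(7*pi*t)/(7*pi) + 3*cos(7*pi*t)/(49*pi**2); evaluating from 0 to 1: ∫_{0}^{1} (3*t) cos(7*pi*t) dt = (-3/(49*pi**2)) - (3/(49*pi**2)) = -6/(49*pi**2).
Hence a_7 = 2·(-6/(49*pi**2)) = -12/(49*pi**2).

-12/(49*pi**2)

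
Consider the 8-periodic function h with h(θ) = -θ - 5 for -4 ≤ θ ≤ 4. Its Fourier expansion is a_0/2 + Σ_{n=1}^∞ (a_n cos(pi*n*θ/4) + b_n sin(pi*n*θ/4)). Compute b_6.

b_6 = 1/4 ∫_{-4}^{4} h(θ) sin(3*pi*θ/2) dθ.
Integrating by parts (boundary term plus one more integral), an antiderivative of (-θ - 5) sin(3*pi*θ/2) is 2*θ*cos(3*pi*θ/2)/(3*pi) - 4*sin(3*pi*θ/2)/(9*pi**2) + 10*cos(3*pi*θ/2)/(3*pi); evaluating from -4 to 4: ∫_{-4}^{4} (-θ - 5) sin(3*pi*θ/2) dθ = (6/pi) - (2/(3*pi)) = 16/(3*pi).
Hence b_6 = (1/4)·(16/(3*pi)) = 4/(3*pi).

4/(3*pi)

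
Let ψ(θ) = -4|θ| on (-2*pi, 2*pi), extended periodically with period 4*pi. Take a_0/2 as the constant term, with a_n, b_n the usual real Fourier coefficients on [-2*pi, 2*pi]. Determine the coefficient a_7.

32/(49*pi)

a_7 = (1/(2*pi)) ∫_{-2*pi}^{2*pi} ψ(θ) cos(7*θ/2) dθ.
ψ is even and cos(7*θ/2) is even, so the integrand is even and a_7 = 1/pi ∫_0^{2*pi} ψ(θ) cos(7*θ/2) dθ.
Integrating by parts (boundary term plus one more integral), an antiderivative of (-4*θ) cos(7*θ/2) is -8*θ*sin(7*θ/2)/7 - 16*cos(7*θ/2)/49; evaluating from 0 to 2*pi: ∫_{0}^{2*pi} (-4*θ) cos(7*θ/2) dθ = (16/49) - (-16/49) = 32/49.
Hence a_7 = (1/pi)·(32/49) = 32/(49*pi).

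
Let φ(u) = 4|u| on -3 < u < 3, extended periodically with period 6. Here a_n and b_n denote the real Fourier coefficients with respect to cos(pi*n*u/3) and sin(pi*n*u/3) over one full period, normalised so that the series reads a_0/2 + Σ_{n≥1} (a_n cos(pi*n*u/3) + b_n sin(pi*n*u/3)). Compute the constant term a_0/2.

a_0 = 1/3 ∫_{-3}^{3} φ(u) du = 1/3 · (36) = 12.
So the constant term a_0/2 = 6.

6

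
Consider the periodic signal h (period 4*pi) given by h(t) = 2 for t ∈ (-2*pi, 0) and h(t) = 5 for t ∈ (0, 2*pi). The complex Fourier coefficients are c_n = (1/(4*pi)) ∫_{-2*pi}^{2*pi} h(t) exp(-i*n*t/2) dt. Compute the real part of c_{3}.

0

Since h is real-valued, Re(c_{3}) = (1/(4*pi)) ∫_{-2*pi}^{2*pi} h(t) cos(3*t/2) dt = a_{3}/2.
Split the integral at the breakpoints.
Directly, an antiderivative of (2) cos(3*t/2) is 4*sin(3*t/2)/3; evaluating from -2*pi to 0: ∫_{-2*pi}^{0} (2) cos(3*t/2) dt = (0) - (0) = 0.
Directly, an antiderivative of (5) cos(3*t/2) is 10*sin(3*t/2)/3; evaluating from 0 to 2*pi: ∫_{0}^{2*pi} (5) cos(3*t/2) dt = (0) - (0) = 0.
So ∫_{-2*pi}^{2*pi} h(t) cos(3*t/2) dt = 0.
Hence Re(c_{3}) = (1/(4*pi))·(0) = 0.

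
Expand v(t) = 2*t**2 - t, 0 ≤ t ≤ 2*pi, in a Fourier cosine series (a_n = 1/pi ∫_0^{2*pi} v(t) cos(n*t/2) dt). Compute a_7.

8*(1 - 4*pi)/(49*pi)

a_7 = 1/pi ∫_0^{2*pi} (2*t**2 - t) cos(7*t/2) dt.
Integrating by parts twice (tabular method), an antiderivative of (2*t**2 - t) cos(7*t/2) is 4*t**2*sin(7*t/2)/7 - 2*t*sin(7*t/2)/7 + 16*t*cos(7*t/2)/49 - 32*sin(7*t/2)/343 - 4*cos(7*t/2)/49; evaluating from 0 to 2*pi: ∫_{0}^{2*pi} (2*t**2 - t) cos(7*t/2) dt = (4/49 - 32*pi/49) - (-4/49) = 8/49 - 32*pi/49.
Hence a_7 = (1/pi)·(8/49 - 32*pi/49) = 8*(1 - 4*pi)/(49*pi).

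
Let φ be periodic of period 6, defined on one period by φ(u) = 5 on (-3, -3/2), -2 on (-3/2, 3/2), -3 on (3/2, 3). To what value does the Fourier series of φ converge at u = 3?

1

At u = 3 the one-sided limits are φ(3^-) = -3 and φ(3^+) = 5.
By Dirichlet's theorem the series converges to their average, [(-3) + (5)]/2 = 1.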